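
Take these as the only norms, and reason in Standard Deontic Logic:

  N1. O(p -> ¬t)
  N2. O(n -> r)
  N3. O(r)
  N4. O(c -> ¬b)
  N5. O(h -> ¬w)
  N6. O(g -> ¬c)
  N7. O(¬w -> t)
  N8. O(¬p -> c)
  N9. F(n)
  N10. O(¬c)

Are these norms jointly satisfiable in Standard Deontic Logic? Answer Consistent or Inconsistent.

Consistent

Premise 2 is O(n -> r); even if O(r) held, inferring O(n) would be affirming the consequent — invalid.
So O(n) is not derivable, and the apparent clash with O(¬n) does not arise.
A world satisfying every obligation exists (e.g. b=false, c=false, g=false, h=false, n=false, p=true, r=true, t=false, w=true); no atom is both obligatory and forbidden, so the set is consistent.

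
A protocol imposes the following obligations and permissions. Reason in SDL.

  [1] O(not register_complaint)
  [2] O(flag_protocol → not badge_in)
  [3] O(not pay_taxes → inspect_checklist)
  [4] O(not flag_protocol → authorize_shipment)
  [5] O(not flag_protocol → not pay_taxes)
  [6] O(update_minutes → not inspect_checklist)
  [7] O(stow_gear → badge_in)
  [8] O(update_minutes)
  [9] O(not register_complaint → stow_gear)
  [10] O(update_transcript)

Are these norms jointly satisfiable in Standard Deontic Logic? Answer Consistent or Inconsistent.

From premise 8 we have O(update_minutes).
Premise 6 is O(update_minutes → not inspect_checklist); since O(update_minutes), deontic closure gives O(not inspect_checklist).
Premise 3, O(not pay_taxes → inspect_checklist), contraposes to O(not inspect_checklist → pay_taxes); with O(not inspect_checklist) we get O(pay_taxes).
Premise 5, O(not flag_protocol → not pay_taxes), contraposes to O(pay_taxes → flag_protocol); with O(pay_taxes) we get O(flag_protocol).
Applying K to premise 2 (O(flag_protocol → not badge_in)) and O(flag_protocol) yields O(not badge_in).
The contrapositive of premise 7 (O(stow_gear → badge_in)) is O(not badge_in → not stow_gear), and O(not badge_in) is already established, so O(not stow_gear).
Premise 9 is O(not register_complaint → stow_gear); contrapositively O(not stow_gear → register_complaint). Since O(not stow_gear) holds, K gives O(register_complaint).
Yet premise 1 states O(not register_complaint).
We now have both O(register_complaint) and O(not register_complaint) — register_complaint is simultaneously obligatory and forbidden, violating the D-axiom.

Inconsistent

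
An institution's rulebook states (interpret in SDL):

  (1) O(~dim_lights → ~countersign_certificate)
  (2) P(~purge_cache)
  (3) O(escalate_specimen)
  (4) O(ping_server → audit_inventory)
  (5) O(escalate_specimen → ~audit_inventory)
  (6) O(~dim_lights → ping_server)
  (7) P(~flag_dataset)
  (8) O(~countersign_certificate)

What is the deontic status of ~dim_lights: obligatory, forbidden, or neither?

Forbidden

Premise 3 states O(escalate_specimen) outright.
Applying K to premise 5 (O(escalate_specimen → ~audit_inventory)) and O(escalate_specimen) yields O(~audit_inventory).
Premise 4 is O(ping_server → audit_inventory); contrapositively O(~audit_inventory → ~ping_server). Since O(~audit_inventory) holds, K gives O(~ping_server).
Premise 6 is O(~dim_lights → ping_server); contrapositively O(~ping_server → dim_lights). Since O(~ping_server) holds, K gives O(dim_lights).
Premises 1, 2, 7, 8 do not contribute to this derivation.
Thus O(dim_lights), which is F(~dim_lights): ~dim_lights is forbidden.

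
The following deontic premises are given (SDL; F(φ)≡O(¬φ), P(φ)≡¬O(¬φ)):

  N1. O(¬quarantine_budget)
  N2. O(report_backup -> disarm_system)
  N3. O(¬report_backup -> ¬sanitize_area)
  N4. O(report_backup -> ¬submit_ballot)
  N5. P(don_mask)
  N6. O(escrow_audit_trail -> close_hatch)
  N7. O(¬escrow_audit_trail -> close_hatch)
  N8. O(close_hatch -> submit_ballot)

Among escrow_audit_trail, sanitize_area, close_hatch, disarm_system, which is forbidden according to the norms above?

Premises 6 and 7 cover both cases: O(escrow_audit_trail -> close_hatch) and O(¬escrow_audit_trail -> close_hatch). Since escrow_audit_trail ∨ ¬escrow_audit_trail is a tautology, O(close_hatch) follows.
Premise 8 is O(close_hatch -> submit_ballot); since O(close_hatch), deontic closure gives O(submit_ballot).
Premise 4, O(report_backup -> ¬submit_ballot), contraposes to O(submit_ballot -> ¬report_backup); with O(submit_ballot) we get O(¬report_backup).
With premise 3, O(¬report_backup -> ¬sanitize_area), the K-axiom yields O(¬sanitize_area).
So O(¬sanitize_area) holds, i.e. sanitize_area is forbidden. None of the other listed options is forbidden under the premises.

sanitize_area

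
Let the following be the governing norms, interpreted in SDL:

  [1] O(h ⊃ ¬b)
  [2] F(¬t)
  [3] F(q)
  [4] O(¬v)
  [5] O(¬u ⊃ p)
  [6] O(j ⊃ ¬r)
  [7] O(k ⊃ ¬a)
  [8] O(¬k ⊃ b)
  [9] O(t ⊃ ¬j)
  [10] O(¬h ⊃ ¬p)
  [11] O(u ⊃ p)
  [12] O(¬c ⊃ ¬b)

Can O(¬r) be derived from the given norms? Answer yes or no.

Premise 6 is O(j ⊃ ¬r), but O(j) is not derivable from the premises, so it does not yield O(¬r).
No other premise forces O(¬r). An ideal world satisfying every premise can still have ¬r false, so O(¬r) is not derivable.

No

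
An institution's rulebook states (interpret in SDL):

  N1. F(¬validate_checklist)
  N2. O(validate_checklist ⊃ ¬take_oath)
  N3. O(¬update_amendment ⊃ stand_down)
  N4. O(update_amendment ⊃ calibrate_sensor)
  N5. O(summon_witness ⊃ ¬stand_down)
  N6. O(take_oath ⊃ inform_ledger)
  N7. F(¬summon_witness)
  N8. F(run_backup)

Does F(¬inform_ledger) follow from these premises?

Premise 6 is O(take_oath ⊃ inform_ledger), but O(take_oath) is not derivable from the premises, so it does not yield O(inform_ledger).
No other premise forces O(inform_ledger). An ideal world satisfying every premise can still have ¬inform_ledger true, so F(¬inform_ledger) is not derivable.

No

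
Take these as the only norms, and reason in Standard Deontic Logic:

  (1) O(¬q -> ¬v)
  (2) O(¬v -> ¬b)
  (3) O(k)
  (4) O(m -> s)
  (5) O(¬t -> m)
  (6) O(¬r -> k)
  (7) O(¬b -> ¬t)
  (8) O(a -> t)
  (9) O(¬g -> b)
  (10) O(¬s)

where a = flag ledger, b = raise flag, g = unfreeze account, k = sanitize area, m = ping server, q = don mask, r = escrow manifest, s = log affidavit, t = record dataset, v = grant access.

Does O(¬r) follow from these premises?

No

Premise 6 is O(¬r -> k); even if O(k) held, inferring O(¬r) would be affirming the consequent — invalid.
No other premise forces O(¬r). An ideal world satisfying every premise can still have ¬r false, so O(¬r) is not derivable.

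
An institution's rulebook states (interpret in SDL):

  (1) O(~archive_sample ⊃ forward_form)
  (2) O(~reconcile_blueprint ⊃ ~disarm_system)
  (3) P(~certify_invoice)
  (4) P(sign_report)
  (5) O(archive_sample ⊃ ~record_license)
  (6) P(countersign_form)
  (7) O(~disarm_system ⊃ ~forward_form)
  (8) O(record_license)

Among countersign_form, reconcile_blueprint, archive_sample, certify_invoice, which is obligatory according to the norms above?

Premise 8 states O(record_license) outright.
The contrapositive of premise 5 (O(archive_sample ⊃ ~record_license)) is O(record_license ⊃ ~archive_sample), and O(record_license) is already established, so O(~archive_sample).
From O(~archive_sample) and premise 1, O(~archive_sample ⊃ forward_form), we obtain O(forward_form).
Premise 7 is O(~disarm_system ⊃ ~forward_form); contrapositively O(forward_form ⊃ disarm_system). Since O(forward_form) holds, K gives O(disarm_system).
Premise 2, O(~reconcile_blueprint ⊃ ~disarm_system), contraposes to O(disarm_system ⊃ reconcile_blueprint); with O(disarm_system) we get O(reconcile_blueprint).
So O(reconcile_blueprint) holds — reconcile_blueprint is obligatory. None of the other listed options is made obligatory by any chain of premises.

reconcile_blueprint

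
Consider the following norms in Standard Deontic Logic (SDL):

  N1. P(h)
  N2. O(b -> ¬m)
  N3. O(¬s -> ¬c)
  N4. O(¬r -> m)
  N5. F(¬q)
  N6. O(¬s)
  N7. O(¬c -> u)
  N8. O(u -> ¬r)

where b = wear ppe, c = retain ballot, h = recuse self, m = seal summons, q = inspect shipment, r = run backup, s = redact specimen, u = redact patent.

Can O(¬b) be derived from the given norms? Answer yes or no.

Premise 6 states O(¬s) outright.
Applying K to premise 3 (O(¬s -> ¬c)) and O(¬s) yields O(¬c).
Applying K to premise 7 (O(¬c -> u)) and O(¬c) yields O(u).
Premise 8 is O(u -> ¬r); since O(u), deontic closure gives O(¬r).
From O(¬r) and premise 4, O(¬r -> m), we obtain O(m).
Premise 2, O(b -> ¬m), contraposes to O(m -> ¬b); with O(m) we get O(¬b).
Premises 1, 5 do not contribute to this derivation.
So O(¬b) follows.

Yes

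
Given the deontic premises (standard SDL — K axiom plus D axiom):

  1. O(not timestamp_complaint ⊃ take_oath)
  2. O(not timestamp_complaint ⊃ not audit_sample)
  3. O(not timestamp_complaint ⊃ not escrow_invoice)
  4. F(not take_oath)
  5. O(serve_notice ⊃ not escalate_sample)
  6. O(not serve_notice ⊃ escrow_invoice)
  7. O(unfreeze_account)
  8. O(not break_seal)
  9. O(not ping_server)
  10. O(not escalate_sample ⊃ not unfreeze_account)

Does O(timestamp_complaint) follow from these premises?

Yes

From premise 7 we have O(unfreeze_account).
The contrapositive of premise 10 (O(not escalate_sample ⊃ not unfreeze_account)) is O(unfreeze_account ⊃ escalate_sample), and O(unfreeze_account) is already established, so O(escalate_sample).
Premise 5, O(serve_notice ⊃ not escalate_sample), contraposes to O(escalate_sample ⊃ not serve_notice); with O(escalate_sample) we get O(not serve_notice).
From O(not serve_notice) and premise 6, O(not serve_notice ⊃ escrow_invoice), we obtain O(escrow_invoice).
The contrapositive of premise 3 (O(not timestamp_complaint ⊃ not escrow_invoice)) is O(escrow_invoice ⊃ timestamp_complaint), and O(escrow_invoice) is already established, so O(timestamp_complaint).
Premises 1, 2, 4, 8, 9 do not contribute to this derivation.
So O(timestamp_complaint) follows.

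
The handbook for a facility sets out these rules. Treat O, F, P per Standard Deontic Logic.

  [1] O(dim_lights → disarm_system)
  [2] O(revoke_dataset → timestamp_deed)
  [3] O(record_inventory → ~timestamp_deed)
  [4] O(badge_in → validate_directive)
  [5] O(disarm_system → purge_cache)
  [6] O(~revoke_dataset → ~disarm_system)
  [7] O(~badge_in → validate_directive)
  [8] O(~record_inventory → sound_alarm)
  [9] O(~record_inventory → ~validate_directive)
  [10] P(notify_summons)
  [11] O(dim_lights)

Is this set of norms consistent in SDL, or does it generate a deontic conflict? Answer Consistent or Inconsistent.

By case analysis on badge_in: premise 4 gives O(badge_in → validate_directive) and premise 7 gives O(~badge_in → validate_directive), so O(validate_directive) either way.
Premise 9, O(~record_inventory → ~validate_directive), contraposes to O(validate_directive → record_inventory); with O(validate_directive) we get O(record_inventory).
Premise 3 is O(record_inventory → ~timestamp_deed); since O(record_inventory), deontic closure gives O(~timestamp_deed).
Premise 2, O(revoke_dataset → timestamp_deed), contraposes to O(~timestamp_deed → ~revoke_dataset); with O(~timestamp_deed) we get O(~revoke_dataset).
Applying K to premise 6 (O(~revoke_dataset → ~disarm_system)) and O(~revoke_dataset) yields O(~disarm_system).
Premise 1 is O(dim_lights → disarm_system); contrapositively O(~disarm_system → ~dim_lights). Since O(~disarm_system) holds, K gives O(~dim_lights).
However, premise 11 gives O(dim_lights).
We now have both O(~dim_lights) and O(dim_lights) — dim_lights is simultaneously obligatory and forbidden, violating the D-axiom.

Inconsistent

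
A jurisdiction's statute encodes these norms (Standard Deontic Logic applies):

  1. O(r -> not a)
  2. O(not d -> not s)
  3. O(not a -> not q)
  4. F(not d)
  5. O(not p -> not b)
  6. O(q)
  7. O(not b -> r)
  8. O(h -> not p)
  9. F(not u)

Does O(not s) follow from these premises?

Premise 2 is O(not d -> not s), but O(not d) is not derivable from the premises, so it does not yield O(not s).
No other premise forces O(not s). An ideal world satisfying every premise can still have not s false, so O(not s) is not derivable.

No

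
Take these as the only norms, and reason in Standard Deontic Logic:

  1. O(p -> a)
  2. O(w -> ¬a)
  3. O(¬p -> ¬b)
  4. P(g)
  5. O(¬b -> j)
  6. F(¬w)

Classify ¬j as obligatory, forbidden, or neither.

F(¬w) at premise 6 means O(w).
Premise 2 is O(w -> ¬a); since O(w), deontic closure gives O(¬a).
The contrapositive of premise 1 (O(p -> a)) is O(¬a -> ¬p), and O(¬a) is already established, so O(¬p).
Applying K to premise 3 (O(¬p -> ¬b)) and O(¬p) yields O(¬b).
Applying K to premise 5 (O(¬b -> j)) and O(¬b) yields O(j).
Premise 4 does not contribute to this derivation.
Thus O(j), which is F(¬j): ¬j is forbidden.

Forbidden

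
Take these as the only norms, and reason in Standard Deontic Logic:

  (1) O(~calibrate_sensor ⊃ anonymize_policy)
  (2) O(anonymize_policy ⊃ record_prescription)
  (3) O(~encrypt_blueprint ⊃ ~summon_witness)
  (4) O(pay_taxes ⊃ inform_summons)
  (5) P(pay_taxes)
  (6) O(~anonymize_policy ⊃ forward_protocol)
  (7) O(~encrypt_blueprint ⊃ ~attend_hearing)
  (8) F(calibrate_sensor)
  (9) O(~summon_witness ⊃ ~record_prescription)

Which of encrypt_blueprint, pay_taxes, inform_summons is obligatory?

encrypt_blueprint

F(calibrate_sensor) at premise 8 means O(~calibrate_sensor).
From O(~calibrate_sensor) and premise 1, O(~calibrate_sensor ⊃ anonymize_policy), we obtain O(anonymize_policy).
With premise 2, O(anonymize_policy ⊃ record_prescription), the K-axiom yields O(record_prescription).
The contrapositive of premise 9 (O(~summon_witness ⊃ ~record_prescription)) is O(record_prescription ⊃ summon_witness), and O(record_prescription) is already established, so O(summon_witness).
Premise 3, O(~encrypt_blueprint ⊃ ~summon_witness), contraposes to O(summon_witness ⊃ encrypt_blueprint); with O(summon_witness) we get O(encrypt_blueprint).
So O(encrypt_blueprint) holds — encrypt_blueprint is obligatory. None of the other listed options is made obligatory by any chain of premises.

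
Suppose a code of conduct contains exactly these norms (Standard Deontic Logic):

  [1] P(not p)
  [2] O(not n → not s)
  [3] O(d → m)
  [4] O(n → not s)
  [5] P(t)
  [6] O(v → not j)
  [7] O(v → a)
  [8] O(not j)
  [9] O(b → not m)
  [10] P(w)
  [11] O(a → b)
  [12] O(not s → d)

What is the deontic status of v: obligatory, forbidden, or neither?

Forbidden

Premises 4 and 2 cover both cases: O(n → not s) and O(not n → not s). Since n ∨ not n is a tautology, O(not s) follows.
Premise 12 is O(not s → d); since O(not s), deontic closure gives O(d).
Applying K to premise 3 (O(d → m)) and O(d) yields O(m).
The contrapositive of premise 9 (O(b → not m)) is O(m → not b), and O(m) is already established, so O(not b).
The contrapositive of premise 11 (O(a → b)) is O(not b → not a), and O(not b) is already established, so O(not a).
Premise 7 is O(v → a); contrapositively O(not a → not v). Since O(not a) holds, K gives O(not v).
Premises 1, 5, 6, 8, 10 do not contribute to this derivation.
Thus O(not v), which is F(v): v is forbidden.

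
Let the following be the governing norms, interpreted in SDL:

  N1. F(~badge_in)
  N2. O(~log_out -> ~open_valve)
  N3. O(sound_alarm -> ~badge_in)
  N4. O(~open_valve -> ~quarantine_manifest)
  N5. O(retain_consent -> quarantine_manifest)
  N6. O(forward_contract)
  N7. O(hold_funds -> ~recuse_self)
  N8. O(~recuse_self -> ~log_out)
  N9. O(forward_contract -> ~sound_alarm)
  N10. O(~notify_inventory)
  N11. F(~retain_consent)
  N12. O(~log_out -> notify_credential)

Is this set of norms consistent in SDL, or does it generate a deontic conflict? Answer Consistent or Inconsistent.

Premise 3 is O(sound_alarm -> ~badge_in), but O(sound_alarm) is not derivable from the premises, so it does not yield O(~badge_in).
So O(~badge_in) is not derivable, and the apparent clash with O(badge_in) does not arise.
A world satisfying every obligation exists (e.g. badge_in=true, forward_contract=true, hold_funds=false, log_out=true, notify_credential=false, notify_inventory=false, open_valve=true, quarantine_manifest=true, recuse_self=true, retain_consent=true, sound_alarm=false); no atom is both obligatory and forbidden, so the set is consistent.

Consistent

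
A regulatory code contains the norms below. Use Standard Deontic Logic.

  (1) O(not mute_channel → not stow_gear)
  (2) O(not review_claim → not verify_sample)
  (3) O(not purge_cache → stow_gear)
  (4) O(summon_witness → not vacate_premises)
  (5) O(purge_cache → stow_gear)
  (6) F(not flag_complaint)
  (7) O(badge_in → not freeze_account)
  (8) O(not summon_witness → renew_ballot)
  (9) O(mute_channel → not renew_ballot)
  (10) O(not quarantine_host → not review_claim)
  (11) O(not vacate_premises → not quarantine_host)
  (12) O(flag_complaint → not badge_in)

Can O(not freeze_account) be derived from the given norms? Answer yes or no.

No

Premise 7 is O(badge_in → not freeze_account), but O(badge_in) is not derivable from the premises, so it does not yield O(not freeze_account).
No other premise forces O(not freeze_account). An ideal world satisfying every premise can still have not freeze_account false, so O(not freeze_account) is not derivable.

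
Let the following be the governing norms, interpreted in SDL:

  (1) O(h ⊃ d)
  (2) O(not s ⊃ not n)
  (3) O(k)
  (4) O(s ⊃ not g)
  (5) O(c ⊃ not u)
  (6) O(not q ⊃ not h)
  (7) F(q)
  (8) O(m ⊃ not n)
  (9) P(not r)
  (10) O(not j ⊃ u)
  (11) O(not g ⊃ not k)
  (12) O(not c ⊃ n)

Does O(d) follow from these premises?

No

Premise 1 is O(h ⊃ d), but O(h) is not derivable from the premises, so it does not yield O(d).
No other premise forces O(d). An ideal world satisfying every premise can still have d false, so O(d) is not derivable.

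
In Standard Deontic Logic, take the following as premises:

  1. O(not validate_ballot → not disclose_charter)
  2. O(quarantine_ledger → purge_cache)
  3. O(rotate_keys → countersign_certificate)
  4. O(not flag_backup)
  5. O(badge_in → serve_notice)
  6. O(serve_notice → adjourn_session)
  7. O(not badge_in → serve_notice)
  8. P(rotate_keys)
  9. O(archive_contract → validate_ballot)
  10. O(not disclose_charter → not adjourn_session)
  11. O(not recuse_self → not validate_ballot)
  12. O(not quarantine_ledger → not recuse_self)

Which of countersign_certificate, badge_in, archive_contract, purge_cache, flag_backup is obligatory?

purge_cache

Premises 5 and 7 cover both cases: O(badge_in → serve_notice) and O(not badge_in → serve_notice). Since badge_in ∨ not badge_in is a tautology, O(serve_notice) follows.
Applying K to premise 6 (O(serve_notice → adjourn_session)) and O(serve_notice) yields O(adjourn_session).
Premise 10 is O(not disclose_charter → not adjourn_session); contrapositively O(adjourn_session → disclose_charter). Since O(adjourn_session) holds, K gives O(disclose_charter).
The contrapositive of premise 1 (O(not validate_ballot → not disclose_charter)) is O(disclose_charter → validate_ballot), and O(disclose_charter) is already established, so O(validate_ballot).
The contrapositive of premise 11 (O(not recuse_self → not validate_ballot)) is O(validate_ballot → recuse_self), and O(validate_ballot) is already established, so O(recuse_self).
Premise 12, O(not quarantine_ledger → not recuse_self), contraposes to O(recuse_self → quarantine_ledger); with O(recuse_self) we get O(quarantine_ledger).
Premise 2 is O(quarantine_ledger → purge_cache); since O(quarantine_ledger), deontic closure gives O(purge_cache).
So O(purge_cache) holds — purge_cache is obligatory. None of the other listed options is made obligatory by any chain of premises.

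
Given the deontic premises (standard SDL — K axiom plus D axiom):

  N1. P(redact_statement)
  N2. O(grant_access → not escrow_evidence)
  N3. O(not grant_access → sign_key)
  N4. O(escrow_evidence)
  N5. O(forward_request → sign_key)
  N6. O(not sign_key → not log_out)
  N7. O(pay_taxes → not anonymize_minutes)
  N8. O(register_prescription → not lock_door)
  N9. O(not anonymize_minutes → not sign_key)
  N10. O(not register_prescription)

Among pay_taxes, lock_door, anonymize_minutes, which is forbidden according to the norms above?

From premise 4 we have O(escrow_evidence).
Premise 2, O(grant_access → not escrow_evidence), contraposes to O(escrow_evidence → not grant_access); with O(escrow_evidence) we get O(not grant_access).
From O(not grant_access) and premise 3, O(not grant_access → sign_key), we obtain O(sign_key).
Premise 9, O(not anonymize_minutes → not sign_key), contraposes to O(sign_key → anonymize_minutes); with O(sign_key) we get O(anonymize_minutes).
The contrapositive of premise 7 (O(pay_taxes → not anonymize_minutes)) is O(anonymize_minutes → not pay_taxes), and O(anonymize_minutes) is already established, so O(not pay_taxes).
So O(not pay_taxes) holds, i.e. pay_taxes is forbidden. None of the other listed options is forbidden under the premises.

pay_taxes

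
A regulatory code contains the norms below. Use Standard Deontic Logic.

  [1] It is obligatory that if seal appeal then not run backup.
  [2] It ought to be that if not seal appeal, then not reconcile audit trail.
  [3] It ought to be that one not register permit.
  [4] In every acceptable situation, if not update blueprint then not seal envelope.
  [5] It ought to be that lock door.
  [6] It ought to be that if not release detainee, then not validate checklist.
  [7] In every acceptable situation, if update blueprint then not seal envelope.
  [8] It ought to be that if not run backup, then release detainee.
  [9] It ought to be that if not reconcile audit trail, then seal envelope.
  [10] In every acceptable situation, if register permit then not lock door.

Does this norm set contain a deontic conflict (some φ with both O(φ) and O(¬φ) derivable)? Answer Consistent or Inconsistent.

Premise 10 is O(register_permit → ¬lock_door), but O(register_permit) is not derivable from the premises, so it does not yield O(¬lock_door).
So O(¬lock_door) is not derivable, and the apparent clash with O(lock_door) does not arise.
A world satisfying every obligation exists (e.g. lock_door=true, reconcile_audit_trail=true, register_permit=false, release_detainee=true, run_backup=false, seal_appeal=true, seal_envelope=false, update_blueprint=false, validate_checklist=false); no atom is both obligatory and forbidden, so the set is consistent.

Consistent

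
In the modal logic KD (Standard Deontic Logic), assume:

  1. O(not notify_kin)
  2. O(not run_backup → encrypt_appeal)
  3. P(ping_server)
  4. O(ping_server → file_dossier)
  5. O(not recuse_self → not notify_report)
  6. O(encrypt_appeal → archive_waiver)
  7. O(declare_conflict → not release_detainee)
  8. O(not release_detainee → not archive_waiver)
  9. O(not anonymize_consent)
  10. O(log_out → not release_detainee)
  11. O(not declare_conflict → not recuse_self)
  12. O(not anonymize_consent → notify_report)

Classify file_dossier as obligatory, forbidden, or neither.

Premise 4 is O(ping_server → file_dossier), but O(ping_server) is not derivable from the premises (the permission P(ping_server) asserts only not O(not ping_server), not O(ping_server)), so it does not yield O(file_dossier).
No premise or chain of K-axiom applications forces O(file_dossier), and none forces O(not file_dossier). So file_dossier is neither obligatory nor forbidden under these norms.

Neither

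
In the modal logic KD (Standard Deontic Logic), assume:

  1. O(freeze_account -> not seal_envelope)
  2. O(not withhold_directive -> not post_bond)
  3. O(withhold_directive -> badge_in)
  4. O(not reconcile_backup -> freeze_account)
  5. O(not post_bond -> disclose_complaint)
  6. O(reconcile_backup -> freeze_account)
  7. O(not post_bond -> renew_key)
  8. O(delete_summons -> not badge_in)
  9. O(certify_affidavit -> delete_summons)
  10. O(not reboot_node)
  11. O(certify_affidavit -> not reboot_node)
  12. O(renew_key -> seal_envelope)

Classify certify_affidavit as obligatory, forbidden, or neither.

Forbidden

Premises 4 and 6 cover both cases: O(not reconcile_backup -> freeze_account) and O(reconcile_backup -> freeze_account). Since not reconcile_backup ∨ reconcile_backup is a tautology, O(freeze_account) follows.
Applying K to premise 1 (O(freeze_account -> not seal_envelope)) and O(freeze_account) yields O(not seal_envelope).
Premise 12, O(renew_key -> seal_envelope), contraposes to O(not seal_envelope -> not renew_key); with O(not seal_envelope) we get O(not renew_key).
The contrapositive of premise 7 (O(not post_bond -> renew_key)) is O(not renew_key -> post_bond), and O(not renew_key) is already established, so O(post_bond).
Premise 2, O(not withhold_directive -> not post_bond), contraposes to O(post_bond -> withhold_directive); with O(post_bond) we get O(withhold_directive).
With premise 3, O(withhold_directive -> badge_in), the K-axiom yields O(badge_in).
Premise 8, O(delete_summons -> not badge_in), contraposes to O(badge_in -> not delete_summons); with O(badge_in) we get O(not delete_summons).
Premise 9 is O(certify_affidavit -> delete_summons); contrapositively O(not delete_summons -> not certify_affidavit). Since O(not delete_summons) holds, K gives O(not certify_affidavit).
Premises 5, 10, 11 do not contribute to this derivation.
Thus O(not certify_affidavit), which is F(certify_affidavit): certify_affidavit is forbidden.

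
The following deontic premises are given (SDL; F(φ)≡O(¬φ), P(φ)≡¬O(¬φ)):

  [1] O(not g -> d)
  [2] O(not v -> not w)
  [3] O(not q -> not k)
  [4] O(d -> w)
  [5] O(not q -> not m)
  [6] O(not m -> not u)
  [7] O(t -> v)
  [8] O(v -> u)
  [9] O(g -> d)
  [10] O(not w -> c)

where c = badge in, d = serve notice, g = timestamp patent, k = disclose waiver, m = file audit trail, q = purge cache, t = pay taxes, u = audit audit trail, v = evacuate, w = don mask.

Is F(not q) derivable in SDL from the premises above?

Yes

By case analysis on g: premise 9 gives O(g -> d) and premise 1 gives O(not g -> d), so O(d) either way.
Applying K to premise 4 (O(d -> w)) and O(d) yields O(w).
Premise 2 is O(not v -> not w); contrapositively O(w -> v). Since O(w) holds, K gives O(v).
From O(v) and premise 8, O(v -> u), we obtain O(u).
Premise 6 is O(not m -> not u); contrapositively O(u -> m). Since O(u) holds, K gives O(m).
The contrapositive of premise 5 (O(not q -> not m)) is O(m -> q), and O(m) is already established, so O(q).
Premises 3, 7, 10 do not contribute to this derivation.
So O(q) holds, i.e. F(not q). The claim follows.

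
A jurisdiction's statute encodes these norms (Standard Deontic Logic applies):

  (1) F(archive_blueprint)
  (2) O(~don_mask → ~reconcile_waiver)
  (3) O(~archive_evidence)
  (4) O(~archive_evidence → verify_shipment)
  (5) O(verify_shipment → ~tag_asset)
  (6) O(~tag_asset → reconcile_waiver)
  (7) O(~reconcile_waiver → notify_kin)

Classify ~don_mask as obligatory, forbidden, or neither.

Premise 3 gives O(~archive_evidence).
Applying K to premise 4 (O(~archive_evidence → verify_shipment)) and O(~archive_evidence) yields O(verify_shipment).
Applying K to premise 5 (O(verify_shipment → ~tag_asset)) and O(verify_shipment) yields O(~tag_asset).
With premise 6, O(~tag_asset → reconcile_waiver), the K-axiom yields O(reconcile_waiver).
Premise 2 is O(~don_mask → ~reconcile_waiver); contrapositively O(reconcile_waiver → don_mask). Since O(reconcile_waiver) holds, K gives O(don_mask).
Premises 1, 7 do not contribute to this derivation.
Thus O(don_mask), which is F(~don_mask): ~don_mask is forbidden.

Forbidden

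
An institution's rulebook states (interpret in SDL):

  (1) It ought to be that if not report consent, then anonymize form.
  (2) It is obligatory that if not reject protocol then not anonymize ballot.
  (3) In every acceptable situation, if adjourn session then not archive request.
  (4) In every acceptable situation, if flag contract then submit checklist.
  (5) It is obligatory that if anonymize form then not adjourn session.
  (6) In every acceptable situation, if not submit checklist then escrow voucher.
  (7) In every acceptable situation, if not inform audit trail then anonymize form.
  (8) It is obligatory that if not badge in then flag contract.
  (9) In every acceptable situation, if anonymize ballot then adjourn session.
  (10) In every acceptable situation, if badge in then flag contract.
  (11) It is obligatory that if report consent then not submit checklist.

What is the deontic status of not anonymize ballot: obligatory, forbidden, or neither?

Premises 8 and 10 cover both cases: O(¬badge_in → flag_contract) and O(badge_in → flag_contract). Since ¬badge_in ∨ badge_in is a tautology, O(flag_contract) follows.
Applying K to premise 4 (O(flag_contract → submit_checklist)) and O(flag_contract) yields O(submit_checklist).
The contrapositive of premise 11 (O(report_consent → ¬submit_checklist)) is O(submit_checklist → ¬report_consent), and O(submit_checklist) is already established, so O(¬report_consent).
From O(¬report_consent) and premise 1, O(¬report_consent → anonymize_form), we obtain O(anonymize_form).
Premise 5 is O(anonymize_form → ¬adjourn_session); since O(anonymize_form), deontic closure gives O(¬adjourn_session).
Premise 9 is O(anonymize_ballot → adjourn_session); contrapositively O(¬adjourn_session → ¬anonymize_ballot). Since O(¬adjourn_session) holds, K gives O(¬anonymize_ballot).
Premises 2, 3, 6, 7 do not contribute to this derivation.
Hence ¬anonymize_ballot is obligatory.

Obligatory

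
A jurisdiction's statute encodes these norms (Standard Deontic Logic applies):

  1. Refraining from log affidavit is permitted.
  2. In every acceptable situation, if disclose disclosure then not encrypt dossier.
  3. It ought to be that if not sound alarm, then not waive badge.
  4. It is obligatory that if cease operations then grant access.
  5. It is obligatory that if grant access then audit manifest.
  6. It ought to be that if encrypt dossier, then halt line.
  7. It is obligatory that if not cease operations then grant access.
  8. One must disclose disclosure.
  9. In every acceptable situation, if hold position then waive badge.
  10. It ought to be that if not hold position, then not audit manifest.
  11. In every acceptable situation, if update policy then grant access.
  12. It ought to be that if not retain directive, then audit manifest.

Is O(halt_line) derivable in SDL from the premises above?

No

Premise 6 is O(encrypt_dossier → halt_line), but O(encrypt_dossier) is not derivable from the premises, so it does not yield O(halt_line).
No other premise forces O(halt_line). An ideal world satisfying every premise can still have halt_line false, so O(halt_line) is not derivable.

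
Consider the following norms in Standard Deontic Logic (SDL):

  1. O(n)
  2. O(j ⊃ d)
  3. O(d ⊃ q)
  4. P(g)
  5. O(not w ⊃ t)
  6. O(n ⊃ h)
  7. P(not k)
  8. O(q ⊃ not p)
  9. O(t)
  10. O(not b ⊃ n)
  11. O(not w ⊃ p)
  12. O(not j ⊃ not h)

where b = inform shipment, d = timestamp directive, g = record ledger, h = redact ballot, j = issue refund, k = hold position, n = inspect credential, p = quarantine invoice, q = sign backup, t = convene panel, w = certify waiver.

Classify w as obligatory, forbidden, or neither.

Obligatory

From premise 1 we have O(n).
Applying K to premise 6 (O(n ⊃ h)) and O(n) yields O(h).
The contrapositive of premise 12 (O(not j ⊃ not h)) is O(h ⊃ j), and O(h) is already established, so O(j).
From O(j) and premise 2, O(j ⊃ d), we obtain O(d).
From O(d) and premise 3, O(d ⊃ q), we obtain O(q).
Premise 8 is O(q ⊃ not p); since O(q), deontic closure gives O(not p).
Premise 11, O(not w ⊃ p), contraposes to O(not p ⊃ w); with O(not p) we get O(w).
Premises 4, 5, 7, 9, 10 do not contribute to this derivation.
Hence w is obligatory.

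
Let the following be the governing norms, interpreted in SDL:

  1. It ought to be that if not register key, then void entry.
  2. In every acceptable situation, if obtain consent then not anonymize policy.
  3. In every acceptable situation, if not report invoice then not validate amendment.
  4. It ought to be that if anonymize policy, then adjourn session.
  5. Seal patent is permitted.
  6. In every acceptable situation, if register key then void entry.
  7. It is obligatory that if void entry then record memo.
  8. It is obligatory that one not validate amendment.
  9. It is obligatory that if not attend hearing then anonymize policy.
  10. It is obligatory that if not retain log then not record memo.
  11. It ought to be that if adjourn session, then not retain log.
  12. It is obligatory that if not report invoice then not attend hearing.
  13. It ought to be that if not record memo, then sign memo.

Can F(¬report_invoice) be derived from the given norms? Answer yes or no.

Yes

By case analysis on ¬register_key: premise 1 gives O(¬register_key → void_entry) and premise 6 gives O(register_key → void_entry), so O(void_entry) either way.
Premise 7 is O(void_entry → record_memo); since O(void_entry), deontic closure gives O(record_memo).
The contrapositive of premise 10 (O(¬retain_log → ¬record_memo)) is O(record_memo → retain_log), and O(record_memo) is already established, so O(retain_log).
Premise 11, O(adjourn_session → ¬retain_log), contraposes to O(retain_log → ¬adjourn_session); with O(retain_log) we get O(¬adjourn_session).
Premise 4, O(anonymize_policy → adjourn_session), contraposes to O(¬adjourn_session → ¬anonymize_policy); with O(¬adjourn_session) we get O(¬anonymize_policy).
The contrapositive of premise 9 (O(¬attend_hearing → anonymize_policy)) is O(¬anonymize_policy → attend_hearing), and O(¬anonymize_policy) is already established, so O(attend_hearing).
The contrapositive of premise 12 (O(¬report_invoice → ¬attend_hearing)) is O(attend_hearing → report_invoice), and O(attend_hearing) is already established, so O(report_invoice).
Premises 2, 3, 5, 8, 13 do not contribute to this derivation.
So O(report_invoice) holds, i.e. F(¬report_invoice). The claim follows.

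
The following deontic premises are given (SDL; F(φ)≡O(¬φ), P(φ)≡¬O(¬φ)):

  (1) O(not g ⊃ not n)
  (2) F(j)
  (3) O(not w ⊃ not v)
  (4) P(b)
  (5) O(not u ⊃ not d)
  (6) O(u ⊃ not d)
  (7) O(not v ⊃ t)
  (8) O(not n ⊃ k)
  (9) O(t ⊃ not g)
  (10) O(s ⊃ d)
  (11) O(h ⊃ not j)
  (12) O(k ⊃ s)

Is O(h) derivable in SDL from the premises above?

No

Premise 11 is O(h ⊃ not j); even if O(not j) held, inferring O(h) would be affirming the consequent — invalid.
No other premise forces O(h). An ideal world satisfying every premise can still have h false, so O(h) is not derivable.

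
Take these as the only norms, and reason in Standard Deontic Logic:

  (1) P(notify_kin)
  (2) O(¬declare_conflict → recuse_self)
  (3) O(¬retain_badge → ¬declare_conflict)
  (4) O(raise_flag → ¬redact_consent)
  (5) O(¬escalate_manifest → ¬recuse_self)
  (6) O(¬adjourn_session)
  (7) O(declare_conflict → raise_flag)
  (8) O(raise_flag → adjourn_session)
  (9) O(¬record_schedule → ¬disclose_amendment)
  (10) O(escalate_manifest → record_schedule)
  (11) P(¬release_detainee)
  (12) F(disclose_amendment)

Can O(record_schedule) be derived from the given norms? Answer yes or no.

Yes

From premise 6 we have O(¬adjourn_session).
Premise 8 is O(raise_flag → adjourn_session); contrapositively O(¬adjourn_session → ¬raise_flag). Since O(¬adjourn_session) holds, K gives O(¬raise_flag).
Premise 7 is O(declare_conflict → raise_flag); contrapositively O(¬raise_flag → ¬declare_conflict). Since O(¬raise_flag) holds, K gives O(¬declare_conflict).
From O(¬declare_conflict) and premise 2, O(¬declare_conflict → recuse_self), we obtain O(recuse_self).
Premise 5 is O(¬escalate_manifest → ¬recuse_self); contrapositively O(recuse_self → escalate_manifest). Since O(recuse_self) holds, K gives O(escalate_manifest).
Premise 10 is O(escalate_manifest → record_schedule); since O(escalate_manifest), deontic closure gives O(record_schedule).
Premises 1, 3, 4, 9, 11, 12 do not contribute to this derivation.
So O(record_schedule) follows.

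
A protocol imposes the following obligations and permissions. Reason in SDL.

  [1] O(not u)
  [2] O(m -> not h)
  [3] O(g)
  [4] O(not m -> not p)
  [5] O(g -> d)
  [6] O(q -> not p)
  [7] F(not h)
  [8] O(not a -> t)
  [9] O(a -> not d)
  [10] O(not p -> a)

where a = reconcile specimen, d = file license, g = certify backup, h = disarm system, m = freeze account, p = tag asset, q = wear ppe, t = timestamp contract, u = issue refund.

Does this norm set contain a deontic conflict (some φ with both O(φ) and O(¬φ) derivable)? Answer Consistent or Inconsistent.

Premise 7, F(not h), is equivalent to O(h).
The contrapositive of premise 2 (O(m -> not h)) is O(h -> not m), and O(h) is already established, so O(not m).
Premise 4 is O(not m -> not p); since O(not m), deontic closure gives O(not p).
With premise 10, O(not p -> a), the K-axiom yields O(a).
Premise 9 is O(a -> not d); since O(a), deontic closure gives O(not d).
Premise 5 is O(g -> d); contrapositively O(not d -> not g). Since O(not d) holds, K gives O(not g).
But premise 3 directly asserts O(g).
We now have both O(not g) and O(g) — g is simultaneously obligatory and forbidden, violating the D-axiom.

Inconsistent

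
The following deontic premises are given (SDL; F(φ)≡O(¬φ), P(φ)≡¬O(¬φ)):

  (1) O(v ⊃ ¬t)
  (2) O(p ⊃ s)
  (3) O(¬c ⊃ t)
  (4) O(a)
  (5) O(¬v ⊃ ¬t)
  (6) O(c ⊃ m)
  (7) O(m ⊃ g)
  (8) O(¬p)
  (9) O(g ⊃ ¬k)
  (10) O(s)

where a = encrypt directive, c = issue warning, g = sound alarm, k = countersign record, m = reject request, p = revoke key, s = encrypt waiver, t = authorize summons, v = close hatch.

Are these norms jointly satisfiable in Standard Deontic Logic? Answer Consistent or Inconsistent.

Premise 2 is O(p ⊃ s); even if O(s) held, inferring O(p) would be affirming the consequent — invalid.
So O(p) is not derivable, and the apparent clash with O(¬p) does not arise.
A world satisfying every obligation exists (e.g. a=true, c=true, g=true, k=false, m=true, p=false, s=true, t=false, v=false); no atom is both obligatory and forbidden, so the set is consistent.

Consistent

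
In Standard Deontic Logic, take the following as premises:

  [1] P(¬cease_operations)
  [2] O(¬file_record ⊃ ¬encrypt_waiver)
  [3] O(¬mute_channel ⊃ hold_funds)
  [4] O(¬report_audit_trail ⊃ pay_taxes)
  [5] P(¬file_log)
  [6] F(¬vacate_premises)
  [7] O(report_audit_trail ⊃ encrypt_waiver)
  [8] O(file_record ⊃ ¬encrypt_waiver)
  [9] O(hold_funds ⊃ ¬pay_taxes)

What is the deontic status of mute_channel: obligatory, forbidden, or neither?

By case analysis on ¬file_record: premise 2 gives O(¬file_record ⊃ ¬encrypt_waiver) and premise 8 gives O(file_record ⊃ ¬encrypt_waiver), so O(¬encrypt_waiver) either way.
Premise 7 is O(report_audit_trail ⊃ encrypt_waiver); contrapositively O(¬encrypt_waiver ⊃ ¬report_audit_trail). Since O(¬encrypt_waiver) holds, K gives O(¬report_audit_trail).
Premise 4 is O(¬report_audit_trail ⊃ pay_taxes); since O(¬report_audit_trail), deontic closure gives O(pay_taxes).
Premise 9 is O(hold_funds ⊃ ¬pay_taxes); contrapositively O(pay_taxes ⊃ ¬hold_funds). Since O(pay_taxes) holds, K gives O(¬hold_funds).
The contrapositive of premise 3 (O(¬mute_channel ⊃ hold_funds)) is O(¬hold_funds ⊃ mute_channel), and O(¬hold_funds) is already established, so O(mute_channel).
Premises 1, 5, 6 do not contribute to this derivation.
Hence mute_channel is obligatory.

Obligatory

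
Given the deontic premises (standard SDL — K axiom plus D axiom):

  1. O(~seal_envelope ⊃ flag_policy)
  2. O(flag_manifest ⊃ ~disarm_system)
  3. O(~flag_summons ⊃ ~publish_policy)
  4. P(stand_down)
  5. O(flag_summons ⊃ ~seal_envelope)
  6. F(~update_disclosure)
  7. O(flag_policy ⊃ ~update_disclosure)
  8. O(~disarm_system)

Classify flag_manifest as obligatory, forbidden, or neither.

Premise 2 is O(flag_manifest ⊃ ~disarm_system); even if O(~disarm_system) held, inferring O(flag_manifest) would be affirming the consequent — invalid.
No premise or chain of K-axiom applications forces O(flag_manifest), and none forces O(~flag_manifest). So flag_manifest is neither obligatory nor forbidden under these norms.

Neither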